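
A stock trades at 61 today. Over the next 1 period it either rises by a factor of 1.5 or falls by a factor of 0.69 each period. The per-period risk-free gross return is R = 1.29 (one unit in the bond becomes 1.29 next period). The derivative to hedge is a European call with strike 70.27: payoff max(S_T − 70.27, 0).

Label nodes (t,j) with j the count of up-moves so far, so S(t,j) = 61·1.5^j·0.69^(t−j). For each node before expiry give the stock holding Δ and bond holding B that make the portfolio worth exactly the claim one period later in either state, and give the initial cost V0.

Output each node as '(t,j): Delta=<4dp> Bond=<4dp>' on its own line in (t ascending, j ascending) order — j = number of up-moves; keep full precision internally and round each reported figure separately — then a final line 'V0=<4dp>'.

Risk-neutral probability p* = (R−d)/(u−d) = (1.29−0.69)/(1.5−0.69) = 0.7407.
Terminal payoffs: V(1,0)=0.0000, V(1,1)=21.2300
  t=0,j=0: stock 61.0000 → up 91.5000 (V=21.2300), down 42.0900 (V=0.0000). Price 12.1906; hedge Δ=0.4297, bond B=-14.0192.
Root portfolio cost Δ·61+B reproduces V0=12.1906.

(0,0): Delta=0.4297 Bond=-14.0192
V0=12.1906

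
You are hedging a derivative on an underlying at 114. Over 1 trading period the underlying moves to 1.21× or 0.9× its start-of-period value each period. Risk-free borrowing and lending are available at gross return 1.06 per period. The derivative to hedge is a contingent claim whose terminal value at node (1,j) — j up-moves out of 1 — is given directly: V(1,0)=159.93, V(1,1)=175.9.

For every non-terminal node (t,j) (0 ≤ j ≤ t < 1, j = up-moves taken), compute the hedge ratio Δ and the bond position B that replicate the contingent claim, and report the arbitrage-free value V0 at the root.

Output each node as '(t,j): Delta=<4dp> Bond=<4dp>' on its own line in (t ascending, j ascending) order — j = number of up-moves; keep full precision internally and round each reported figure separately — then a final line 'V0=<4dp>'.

Under the risk-neutral measure, an up-move has probability p* = (R−d)/(u−d) = 0.5161 and values discount at R = 1.06.
Terminal payoffs: V(1,0)=159.9300, V(1,1)=175.9000
  t=0,j=0: stock 114.0000 → up 137.9400 (V=175.9000), down 102.6000 (V=159.9300). Price 158.6534; hedge Δ=0.4519, bond B=107.1372.
The time-0 hedge costs 158.6534, which is the no-arbitrage price.

(0,0): Delta=0.4519 Bond=107.1372
V0=158.6534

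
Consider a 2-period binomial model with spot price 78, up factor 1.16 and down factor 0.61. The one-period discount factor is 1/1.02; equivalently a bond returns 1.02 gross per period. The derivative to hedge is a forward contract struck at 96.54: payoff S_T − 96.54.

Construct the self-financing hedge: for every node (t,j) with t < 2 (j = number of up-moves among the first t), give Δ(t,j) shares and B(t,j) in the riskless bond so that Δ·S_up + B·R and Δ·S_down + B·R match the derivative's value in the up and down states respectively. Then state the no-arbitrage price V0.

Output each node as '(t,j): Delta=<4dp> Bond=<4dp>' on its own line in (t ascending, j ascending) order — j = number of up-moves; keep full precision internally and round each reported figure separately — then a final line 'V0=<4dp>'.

Risk-neutral probability p* = (R−d)/(u−d) = (1.02−0.61)/(1.16−0.61) = 0.7455.
Terminal payoffs: V(2,0)=-67.5162, V(2,1)=-41.3472, V(2,2)=8.4168
Node (1,0) S=47.5800: V=(p*·-41.3472+(1−p*)·-67.5162)/1.02=-47.0671; Δ=(-41.3472−-67.5162)/(55.1928−29.0238)=1.0000; B=V−Δ·S=-94.6471
Node (1,1) S=90.4800: V=(p*·8.4168+(1−p*)·-41.3472)/1.02=-4.1671; Δ=(8.4168−-41.3472)/(104.9568−55.1928)=1.0000; B=V−Δ·S=-94.6471
Node (0,0) S=78.0000: V=(p*·-4.1671+(1−p*)·-47.0671)/1.02=-14.7912; Δ=(-4.1671−-47.0671)/(90.4800−47.5800)=1.0000; B=V−Δ·S=-92.7912
The time-0 hedge costs -14.7912, which is the no-arbitrage price.

(0,0): Delta=1.0000 Bond=-92.7912
(1,0): Delta=1.0000 Bond=-94.6471
(1,1): Delta=1.0000 Bond=-94.6471
V0=-14.7912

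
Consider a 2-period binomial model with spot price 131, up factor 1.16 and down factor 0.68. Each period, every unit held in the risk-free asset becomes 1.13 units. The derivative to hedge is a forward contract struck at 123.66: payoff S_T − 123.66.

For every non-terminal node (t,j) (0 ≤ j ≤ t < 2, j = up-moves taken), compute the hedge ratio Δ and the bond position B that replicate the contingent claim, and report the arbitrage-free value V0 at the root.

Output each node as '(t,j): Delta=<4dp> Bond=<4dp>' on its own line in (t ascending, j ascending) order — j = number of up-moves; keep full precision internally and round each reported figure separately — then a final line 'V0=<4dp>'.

(0,0): Delta=1.0000 Bond=-96.8439
(1,0): Delta=1.0000 Bond=-109.4336
(1,1): Delta=1.0000 Bond=-109.4336
V0=34.1561

The replicating-portfolio and risk-neutral prices coincide; use p* = (1.13−0.68)/(1.16−0.68) = 0.9375 for the latter.
At expiry t=2: V(2,0)=-63.0856, V(2,1)=-20.3272, V(2,2)=52.6136
  t=1,j=0: stock 89.0800 → up 103.3328 (V=-20.3272), down 60.5744 (V=-63.0856). Price -20.3536; hedge Δ=1.0000, bond B=-109.4336.
  t=1,j=1: stock 151.9600 → up 176.2736 (V=52.6136), down 103.3328 (V=-20.3272). Price 42.5264; hedge Δ=1.0000, bond B=-109.4336.
  t=0,j=0: stock 131.0000 → up 151.9600 (V=42.5264), down 89.0800 (V=-20.3536). Price 34.1561; hedge Δ=1.0000, bond B=-96.8439.
Self-financing check: at every node Δ·S+B equals the discounted successor values.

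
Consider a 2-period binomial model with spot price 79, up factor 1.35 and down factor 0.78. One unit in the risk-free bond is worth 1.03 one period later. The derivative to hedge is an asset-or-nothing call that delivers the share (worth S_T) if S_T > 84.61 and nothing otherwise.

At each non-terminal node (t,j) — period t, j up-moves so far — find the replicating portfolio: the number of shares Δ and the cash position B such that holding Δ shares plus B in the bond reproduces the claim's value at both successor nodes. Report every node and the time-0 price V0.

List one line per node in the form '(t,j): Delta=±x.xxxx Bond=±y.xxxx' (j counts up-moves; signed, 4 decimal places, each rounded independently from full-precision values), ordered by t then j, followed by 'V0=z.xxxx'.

(0,0): Delta=1.3615 Bond=-81.4526
(1,0): Delta=0.0000 Bond=0.0000
(1,1): Delta=2.3684 Bond=-191.2833
V0=26.1066

Since d<R<u, set p* = (R−d)/(u−d) = 0.4386; price each node as the discounted p*-expectation of its children.
Payoff layer (t=2): V(2,0)=0.0000, V(2,1)=0.0000, V(2,2)=143.9775
(1,0): S=61.6200. Δ = (V_up−V_dn)/(S_up−S_dn) = (0.0000−0.0000)/(83.1870−48.0636) = 0.0000. V = [p*·0.0000 + (1−p*)·0.0000]/1.03 = 0.0000. B = V − Δ·S = 0.0000.
(1,1): S=106.6500. Δ = (V_up−V_dn)/(S_up−S_dn) = (143.9775−0.0000)/(143.9775−83.1870) = 2.3684. V = [p*·143.9775 + (1−p*)·0.0000]/1.03 = 61.3088. B = V − Δ·S = -191.2833.
(0,0): S=79.0000. Δ = (V_up−V_dn)/(S_up−S_dn) = (61.3088−0.0000)/(106.6500−61.6200) = 1.3615. V = [p*·61.3088 + (1−p*)·0.0000]/1.03 = 26.1066. B = V − Δ·S = -81.4526.
Self-financing check: at every node Δ·S+B equals the discounted successor values.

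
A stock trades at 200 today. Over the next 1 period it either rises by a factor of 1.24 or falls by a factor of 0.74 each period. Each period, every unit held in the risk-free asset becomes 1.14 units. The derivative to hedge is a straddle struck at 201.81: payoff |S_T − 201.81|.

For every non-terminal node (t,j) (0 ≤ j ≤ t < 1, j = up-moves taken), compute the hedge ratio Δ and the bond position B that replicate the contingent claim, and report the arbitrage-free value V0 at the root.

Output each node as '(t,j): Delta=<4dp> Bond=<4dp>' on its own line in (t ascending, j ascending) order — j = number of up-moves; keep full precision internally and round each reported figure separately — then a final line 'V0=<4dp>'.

(0,0): Delta=-0.0762 Bond=57.0944
V0=41.8544

Under the risk-neutral measure, an up-move has probability p* = (R−d)/(u−d) = 0.8000 and values discount at R = 1.14.
At expiry t=1: V(1,0)=53.8100, V(1,1)=46.1900
(0,0): S=200.0000. Δ = (V_up−V_dn)/(S_up−S_dn) = (46.1900−53.8100)/(248.0000−148.0000) = -0.0762. V = [p*·46.1900 + (1−p*)·53.8100]/1.14 = 41.8544. B = V − Δ·S = 57.0944.
The time-0 hedge costs 41.8544, which is the no-arbitrage price.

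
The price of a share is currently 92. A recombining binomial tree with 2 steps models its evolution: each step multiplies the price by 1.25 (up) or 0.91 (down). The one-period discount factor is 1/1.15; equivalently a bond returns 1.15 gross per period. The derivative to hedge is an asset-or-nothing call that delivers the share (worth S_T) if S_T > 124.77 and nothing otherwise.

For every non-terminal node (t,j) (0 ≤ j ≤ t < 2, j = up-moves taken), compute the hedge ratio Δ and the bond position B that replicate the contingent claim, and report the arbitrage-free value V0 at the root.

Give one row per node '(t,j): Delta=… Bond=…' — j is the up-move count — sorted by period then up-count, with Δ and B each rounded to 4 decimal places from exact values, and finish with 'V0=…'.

The replicating-portfolio and risk-neutral prices coincide; use p* = (1.15−0.91)/(1.25−0.91) = 0.7059 for the latter.
Terminal values V(2,·): V(2,0)=0.0000, V(2,1)=0.0000, V(2,2)=143.7500
(1,0): S=83.7200. Δ = (V_up−V_dn)/(S_up−S_dn) = (0.0000−0.0000)/(104.6500−76.1852) = 0.0000. V = [p*·0.0000 + (1−p*)·0.0000]/1.15 = 0.0000. B = V − Δ·S = 0.0000.
(1,1): S=115.0000. Δ = (V_up−V_dn)/(S_up−S_dn) = (143.7500−0.0000)/(143.7500−104.6500) = 3.6765. V = [p*·143.7500 + (1−p*)·0.0000]/1.15 = 88.2353. B = V − Δ·S = -334.5588.
(0,0): S=92.0000. Δ = (V_up−V_dn)/(S_up−S_dn) = (88.2353−0.0000)/(115.0000−83.7200) = 2.8208. V = [p*·88.2353 + (1−p*)·0.0000]/1.15 = 54.1598. B = V − Δ·S = -205.3558.
Check: Δ(0,0)·S0 + B(0,0) = 54.1598 = V0.

(0,0): Delta=2.8208 Bond=-205.3558
(1,0): Delta=0.0000 Bond=0.0000
(1,1): Delta=3.6765 Bond=-334.5588
V0=54.1598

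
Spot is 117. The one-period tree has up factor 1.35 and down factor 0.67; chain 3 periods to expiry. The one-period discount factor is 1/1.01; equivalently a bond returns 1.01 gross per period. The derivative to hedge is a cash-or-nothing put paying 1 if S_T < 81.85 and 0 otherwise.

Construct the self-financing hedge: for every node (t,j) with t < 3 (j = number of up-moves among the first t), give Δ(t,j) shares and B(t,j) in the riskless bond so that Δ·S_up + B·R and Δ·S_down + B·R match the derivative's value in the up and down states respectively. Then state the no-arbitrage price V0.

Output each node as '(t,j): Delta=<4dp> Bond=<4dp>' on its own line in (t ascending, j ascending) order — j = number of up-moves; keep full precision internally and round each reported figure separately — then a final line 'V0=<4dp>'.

(0,0): Delta=-0.0062 Bond=1.2061
(1,0): Delta=-0.0093 Bond=1.4632
(1,1): Delta=-0.0046 Bond=0.9731
(2,0): Delta=0.0000 Bond=0.9901
(2,1): Delta=-0.0139 Bond=1.9656
(2,2): Delta=0.0000 Bond=0.0000
V0=0.4853

No-arbitrage ⇒ martingale measure with p* = (R−d)/(u−d) = 0.5000.
Terminal values V(3,·): V(3,0)=1.0000, V(3,1)=1.0000, V(3,2)=0.0000, V(3,3)=0.0000
  t=2,j=0: stock 52.5213 → up 70.9038 (V=1.0000), down 35.1893 (V=1.0000). Price 0.9901; hedge Δ=0.0000, bond B=0.9901.
  t=2,j=1: stock 105.8265 → up 142.8658 (V=0.0000), down 70.9038 (V=1.0000). Price 0.4950; hedge Δ=-0.0139, bond B=1.9656.
  t=2,j=2: stock 213.2325 → up 287.8639 (V=0.0000), down 142.8658 (V=0.0000). Price 0.0000; hedge Δ=0.0000, bond B=0.0000.
  t=1,j=0: stock 78.3900 → up 105.8265 (V=0.4950), down 52.5213 (V=0.9901). Price 0.7352; hedge Δ=-0.0093, bond B=1.4632.
  t=1,j=1: stock 157.9500 → up 213.2325 (V=0.0000), down 105.8265 (V=0.4950). Price 0.2451; hedge Δ=-0.0046, bond B=0.9731.
  t=0,j=0: stock 117.0000 → up 157.9500 (V=0.2451), down 78.3900 (V=0.7352). Price 0.4853; hedge Δ=-0.0062, bond B=1.2061.
Root portfolio cost Δ·117+B reproduces V0=0.4853.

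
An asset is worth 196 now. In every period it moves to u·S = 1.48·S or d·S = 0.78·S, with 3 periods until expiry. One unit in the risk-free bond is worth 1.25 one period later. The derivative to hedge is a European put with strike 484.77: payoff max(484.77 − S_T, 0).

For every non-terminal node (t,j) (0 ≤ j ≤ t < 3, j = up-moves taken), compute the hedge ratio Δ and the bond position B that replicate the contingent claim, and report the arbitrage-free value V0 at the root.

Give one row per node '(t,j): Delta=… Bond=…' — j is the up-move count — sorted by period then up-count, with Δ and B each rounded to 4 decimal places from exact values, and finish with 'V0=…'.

Since d<R<u, set p* = (R−d)/(u−d) = 0.6714; price each node as the discounted p*-expectation of its children.
At expiry t=3: V(3,0)=391.7578, V(3,1)=308.2853, V(3,2)=149.9016, V(3,3)=0.0000
(2,0): S=119.2464. Δ = (V_up−V_dn)/(S_up−S_dn) = (308.2853−391.7578)/(176.4847−93.0122) = -1.0000. V = [p*·308.2853 + (1−p*)·391.7578]/1.25 = 268.5696. B = V − Δ·S = 387.8160.
(2,1): S=226.2624. Δ = (V_up−V_dn)/(S_up−S_dn) = (149.9016−308.2853)/(334.8684−176.4847) = -1.0000. V = [p*·149.9016 + (1−p*)·308.2853]/1.25 = 161.5536. B = V − Δ·S = 387.8160.
(2,2): S=429.3184. Δ = (V_up−V_dn)/(S_up−S_dn) = (0.0000−149.9016)/(635.3912−334.8684) = -0.4988. V = [p*·0.0000 + (1−p*)·149.9016]/1.25 = 39.4027. B = V − Δ·S = 253.5479.
(1,0): S=152.8800. Δ = (V_up−V_dn)/(S_up−S_dn) = (161.5536−268.5696)/(226.2624−119.2464) = -1.0000. V = [p*·161.5536 + (1−p*)·268.5696]/1.25 = 157.3728. B = V − Δ·S = 310.2528.
(1,1): S=290.0800. Δ = (V_up−V_dn)/(S_up−S_dn) = (39.4027−161.5536)/(429.3184−226.2624) = -0.6016. V = [p*·39.4027 + (1−p*)·161.5536]/1.25 = 63.6304. B = V − Δ·S = 238.1317.
(0,0): S=196.0000. Δ = (V_up−V_dn)/(S_up−S_dn) = (63.6304−157.3728)/(290.0800−152.8800) = -0.6833. V = [p*·63.6304 + (1−p*)·157.3728]/1.25 = 75.5452. B = V − Δ·S = 209.4629.
Root portfolio cost Δ·196+B reproduces V0=75.5452.

(0,0): Delta=-0.6833 Bond=209.4629
(1,0): Delta=-1.0000 Bond=310.2528
(1,1): Delta=-0.6016 Bond=238.1317
(2,0): Delta=-1.0000 Bond=387.8160
(2,1): Delta=-1.0000 Bond=387.8160
(2,2): Delta=-0.4988 Bond=253.5479
V0=75.5452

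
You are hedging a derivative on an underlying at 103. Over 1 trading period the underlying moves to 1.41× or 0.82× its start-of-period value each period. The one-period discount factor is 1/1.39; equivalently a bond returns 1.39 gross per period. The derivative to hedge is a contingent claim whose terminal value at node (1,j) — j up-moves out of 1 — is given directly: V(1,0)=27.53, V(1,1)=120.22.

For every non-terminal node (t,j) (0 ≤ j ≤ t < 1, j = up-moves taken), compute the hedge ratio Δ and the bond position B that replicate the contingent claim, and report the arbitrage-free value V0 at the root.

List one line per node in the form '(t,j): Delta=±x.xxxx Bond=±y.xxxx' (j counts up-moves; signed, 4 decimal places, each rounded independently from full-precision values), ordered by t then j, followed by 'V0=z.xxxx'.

(0,0): Delta=1.5253 Bond=-72.8729
V0=84.2288

The replicating-portfolio and risk-neutral prices coincide; use p* = (1.39−0.82)/(1.41−0.82) = 0.9661 for the latter.
Terminal values V(1,·): V(1,0)=27.5300, V(1,1)=120.2200
(0,0): S=103.0000. Δ = (V_up−V_dn)/(S_up−S_dn) = (120.2200−27.5300)/(145.2300−84.4600) = 1.5253. V = [p*·120.2200 + (1−p*)·27.5300]/1.39 = 84.2288. B = V − Δ·S = -72.8729.
The time-0 hedge costs 84.2288, which is the no-arbitrage price.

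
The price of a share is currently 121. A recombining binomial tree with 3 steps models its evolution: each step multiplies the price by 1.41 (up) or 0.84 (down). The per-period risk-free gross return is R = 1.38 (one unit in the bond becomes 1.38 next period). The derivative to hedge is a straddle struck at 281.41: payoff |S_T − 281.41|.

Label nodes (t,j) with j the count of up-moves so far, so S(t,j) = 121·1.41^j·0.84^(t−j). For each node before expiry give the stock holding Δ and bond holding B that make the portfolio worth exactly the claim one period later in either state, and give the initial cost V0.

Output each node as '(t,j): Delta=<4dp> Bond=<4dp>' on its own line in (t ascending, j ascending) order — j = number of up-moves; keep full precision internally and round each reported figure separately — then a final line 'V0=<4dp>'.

(0,0): Delta=-0.2104 Bond=48.9203
(1,0): Delta=-1.0000 Bond=147.7683
(1,1): Delta=-0.1842 Bond=63.0513
(2,0): Delta=-1.0000 Bond=203.9203
(2,1): Delta=-1.0000 Bond=203.9203
(2,2): Delta=-0.1572 Bond=80.5158
V0=23.4659

Under the risk-neutral measure, an up-move has probability p* = (R−d)/(u−d) = 0.9474 and values discount at R = 1.38.
Terminal payoffs: V(3,0)=209.6928, V(3,1)=161.0276, V(3,2)=79.3395, V(3,3)=57.7797
(2,0): S=85.3776. Δ = (V_up−V_dn)/(S_up−S_dn) = (161.0276−209.6928)/(120.3824−71.7172) = -1.0000. V = [p*·161.0276 + (1−p*)·209.6928]/1.38 = 118.5427. B = V − Δ·S = 203.9203.
(2,1): S=143.3124. Δ = (V_up−V_dn)/(S_up−S_dn) = (79.3395−161.0276)/(202.0705−120.3824) = -1.0000. V = [p*·79.3395 + (1−p*)·161.0276]/1.38 = 60.6079. B = V − Δ·S = 203.9203.
(2,2): S=240.5601. Δ = (V_up−V_dn)/(S_up−S_dn) = (57.7797−79.3395)/(339.1897−202.0705) = -0.1572. V = [p*·57.7797 + (1−p*)·79.3395]/1.38 = 42.6916. B = V − Δ·S = 80.5158.
(1,0): S=101.6400. Δ = (V_up−V_dn)/(S_up−S_dn) = (60.6079−118.5427)/(143.3124−85.3776) = -1.0000. V = [p*·60.6079 + (1−p*)·118.5427]/1.38 = 46.1283. B = V − Δ·S = 147.7683.
(1,1): S=170.6100. Δ = (V_up−V_dn)/(S_up−S_dn) = (42.6916−60.6079)/(240.5601−143.3124) = -0.1842. V = [p*·42.6916 + (1−p*)·60.6079]/1.38 = 31.6193. B = V − Δ·S = 63.0513.
(0,0): S=121.0000. Δ = (V_up−V_dn)/(S_up−S_dn) = (31.6193−46.1283)/(170.6100−101.6400) = -0.2104. V = [p*·31.6193 + (1−p*)·46.1283]/1.38 = 23.4659. B = V − Δ·S = 48.9203.
Self-financing check: at every node Δ·S+B equals the discounted successor values.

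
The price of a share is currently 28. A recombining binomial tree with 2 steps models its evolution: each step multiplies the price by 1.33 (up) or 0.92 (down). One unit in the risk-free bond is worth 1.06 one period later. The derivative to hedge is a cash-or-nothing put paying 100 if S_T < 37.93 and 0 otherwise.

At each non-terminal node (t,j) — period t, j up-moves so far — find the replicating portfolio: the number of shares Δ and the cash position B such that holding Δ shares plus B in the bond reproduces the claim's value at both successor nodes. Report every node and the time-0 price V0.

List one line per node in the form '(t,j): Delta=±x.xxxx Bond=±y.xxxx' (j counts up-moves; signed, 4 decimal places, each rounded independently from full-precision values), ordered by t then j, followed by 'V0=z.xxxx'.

(0,0): Delta=-2.8061 Bond=157.1921
(1,0): Delta=0.0000 Bond=94.3396
(1,1): Delta=-6.5495 Bond=306.0285
V0=78.6225

No-arbitrage ⇒ martingale measure with p* = (R−d)/(u−d) = 0.3415.
At expiry t=2: V(2,0)=100.0000, V(2,1)=100.0000, V(2,2)=0.0000
(1,0): S=25.7600. Δ = (V_up−V_dn)/(S_up−S_dn) = (100.0000−100.0000)/(34.2608−23.6992) = 0.0000. V = [p*·100.0000 + (1−p*)·100.0000]/1.06 = 94.3396. B = V − Δ·S = 94.3396.
(1,1): S=37.2400. Δ = (V_up−V_dn)/(S_up−S_dn) = (0.0000−100.0000)/(49.5292−34.2608) = -6.5495. V = [p*·0.0000 + (1−p*)·100.0000]/1.06 = 62.1261. B = V − Δ·S = 306.0285.
(0,0): S=28.0000. Δ = (V_up−V_dn)/(S_up−S_dn) = (62.1261−94.3396)/(37.2400−25.7600) = -2.8061. V = [p*·62.1261 + (1−p*)·94.3396]/1.06 = 78.6225. B = V − Δ·S = 157.1921.
Each (Δ,B) replicates both successor values, so the strategy is self-financing and V0 is arbitrage-free.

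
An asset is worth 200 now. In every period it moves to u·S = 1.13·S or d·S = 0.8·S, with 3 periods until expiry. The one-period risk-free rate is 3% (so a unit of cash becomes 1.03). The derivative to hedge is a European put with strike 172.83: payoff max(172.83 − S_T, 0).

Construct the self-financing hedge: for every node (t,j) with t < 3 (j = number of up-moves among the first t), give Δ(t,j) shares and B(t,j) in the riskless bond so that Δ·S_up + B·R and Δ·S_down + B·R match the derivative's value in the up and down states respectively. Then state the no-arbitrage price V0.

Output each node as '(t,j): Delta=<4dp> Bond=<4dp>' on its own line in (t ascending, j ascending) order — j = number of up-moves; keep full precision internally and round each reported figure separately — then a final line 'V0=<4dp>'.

Since d<R<u, set p* = (R−d)/(u−d) = 0.6970; price each node as the discounted p*-expectation of its children.
Terminal values V(3,·): V(3,0)=70.4300, V(3,1)=28.1900, V(3,2)=0.0000, V(3,3)=0.0000
(2,0): S=128.0000. Δ = (V_up−V_dn)/(S_up−S_dn) = (28.1900−70.4300)/(144.6400−102.4000) = -1.0000. V = [p*·28.1900 + (1−p*)·70.4300]/1.03 = 39.7961. B = V − Δ·S = 167.7961.
(2,1): S=180.8000. Δ = (V_up−V_dn)/(S_up−S_dn) = (0.0000−28.1900)/(204.3040−144.6400) = -0.4725. V = [p*·0.0000 + (1−p*)·28.1900]/1.03 = 8.2936. B = V − Δ·S = 93.7179.
(2,2): S=255.3800. Δ = (V_up−V_dn)/(S_up−S_dn) = (0.0000−0.0000)/(288.5794−204.3040) = 0.0000. V = [p*·0.0000 + (1−p*)·0.0000]/1.03 = 0.0000. B = V − Δ·S = 0.0000.
(1,0): S=160.0000. Δ = (V_up−V_dn)/(S_up−S_dn) = (8.2936−39.7961)/(180.8000−128.0000) = -0.5966. V = [p*·8.2936 + (1−p*)·39.7961]/1.03 = 17.3202. B = V − Δ·S = 112.7823.
(1,1): S=226.0000. Δ = (V_up−V_dn)/(S_up−S_dn) = (0.0000−8.2936)/(255.3800−180.8000) = -0.1112. V = [p*·0.0000 + (1−p*)·8.2936]/1.03 = 2.4400. B = V − Δ·S = 27.5722.
(0,0): S=200.0000. Δ = (V_up−V_dn)/(S_up−S_dn) = (2.4400−17.3202)/(226.0000−160.0000) = -0.2255. V = [p*·2.4400 + (1−p*)·17.3202]/1.03 = 6.7468. B = V − Δ·S = 51.8383.
The time-0 hedge costs 6.7468, which is the no-arbitrage price.

(0,0): Delta=-0.2255 Bond=51.8383
(1,0): Delta=-0.5966 Bond=112.7823
(1,1): Delta=-0.1112 Bond=27.5722
(2,0): Delta=-1.0000 Bond=167.7961
(2,1): Delta=-0.4725 Bond=93.7179
(2,2): Delta=0.0000 Bond=0.0000
V0=6.7468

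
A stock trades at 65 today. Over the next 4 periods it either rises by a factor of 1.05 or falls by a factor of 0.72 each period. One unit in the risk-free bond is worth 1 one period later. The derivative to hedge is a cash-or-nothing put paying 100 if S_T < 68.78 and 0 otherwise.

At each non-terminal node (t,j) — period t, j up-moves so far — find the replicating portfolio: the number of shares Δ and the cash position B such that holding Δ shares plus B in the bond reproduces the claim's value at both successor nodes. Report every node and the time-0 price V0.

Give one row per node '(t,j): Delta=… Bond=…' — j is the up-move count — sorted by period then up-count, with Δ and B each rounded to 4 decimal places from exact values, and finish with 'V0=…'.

(0,0): Delta=-2.8478 Bond=233.2757
(1,0): Delta=0.0000 Bond=100.0000
(1,1): Delta=-3.1965 Bond=257.0749
(2,0): Delta=0.0000 Bond=100.0000
(2,1): Delta=0.0000 Bond=100.0000
(2,2): Delta=-3.5879 Bond=285.1240
(3,0): Delta=0.0000 Bond=100.0000
(3,1): Delta=0.0000 Bond=100.0000
(3,2): Delta=0.0000 Bond=100.0000
(3,3): Delta=-4.0272 Bond=318.1818
V0=48.1706

Since d<R<u, set p* = (R−d)/(u−d) = 0.8485; price each node as the discounted p*-expectation of its children.
Terminal values V(4,·): V(4,0)=100.0000, V(4,1)=100.0000, V(4,2)=100.0000, V(4,3)=100.0000, V(4,4)=0.0000
(3,0): S=24.2611. Δ = (V_up−V_dn)/(S_up−S_dn) = (100.0000−100.0000)/(25.4742−17.4680) = 0.0000. V = [p*·100.0000 + (1−p*)·100.0000]/1 = 100.0000. B = V − Δ·S = 100.0000.
(3,1): S=35.3808. Δ = (V_up−V_dn)/(S_up−S_dn) = (100.0000−100.0000)/(37.1498−25.4742) = 0.0000. V = [p*·100.0000 + (1−p*)·100.0000]/1 = 100.0000. B = V − Δ·S = 100.0000.
(3,2): S=51.5970. Δ = (V_up−V_dn)/(S_up−S_dn) = (100.0000−100.0000)/(54.1769−37.1498) = 0.0000. V = [p*·100.0000 + (1−p*)·100.0000]/1 = 100.0000. B = V − Δ·S = 100.0000.
(3,3): S=75.2456. Δ = (V_up−V_dn)/(S_up−S_dn) = (0.0000−100.0000)/(79.0079−54.1769) = -4.0272. V = [p*·0.0000 + (1−p*)·100.0000]/1 = 15.1515. B = V − Δ·S = 318.1818.
(2,0): S=33.6960. Δ = (V_up−V_dn)/(S_up−S_dn) = (100.0000−100.0000)/(35.3808−24.2611) = 0.0000. V = [p*·100.0000 + (1−p*)·100.0000]/1 = 100.0000. B = V − Δ·S = 100.0000.
(2,1): S=49.1400. Δ = (V_up−V_dn)/(S_up−S_dn) = (100.0000−100.0000)/(51.5970−35.3808) = 0.0000. V = [p*·100.0000 + (1−p*)·100.0000]/1 = 100.0000. B = V − Δ·S = 100.0000.
(2,2): S=71.6625. Δ = (V_up−V_dn)/(S_up−S_dn) = (15.1515−100.0000)/(75.2456−51.5970) = -3.5879. V = [p*·15.1515 + (1−p*)·100.0000]/1 = 28.0073. B = V − Δ·S = 285.1240.
(1,0): S=46.8000. Δ = (V_up−V_dn)/(S_up−S_dn) = (100.0000−100.0000)/(49.1400−33.6960) = 0.0000. V = [p*·100.0000 + (1−p*)·100.0000]/1 = 100.0000. B = V − Δ·S = 100.0000.
(1,1): S=68.2500. Δ = (V_up−V_dn)/(S_up−S_dn) = (28.0073−100.0000)/(71.6625−49.1400) = -3.1965. V = [p*·28.0073 + (1−p*)·100.0000]/1 = 38.9153. B = V − Δ·S = 257.0749.
(0,0): S=65.0000. Δ = (V_up−V_dn)/(S_up−S_dn) = (38.9153−100.0000)/(68.2500−46.8000) = -2.8478. V = [p*·38.9153 + (1−p*)·100.0000]/1 = 48.1706. B = V − Δ·S = 233.2757.
Each (Δ,B) replicates both successor values, so the strategy is self-financing and V0 is arbitrage-free.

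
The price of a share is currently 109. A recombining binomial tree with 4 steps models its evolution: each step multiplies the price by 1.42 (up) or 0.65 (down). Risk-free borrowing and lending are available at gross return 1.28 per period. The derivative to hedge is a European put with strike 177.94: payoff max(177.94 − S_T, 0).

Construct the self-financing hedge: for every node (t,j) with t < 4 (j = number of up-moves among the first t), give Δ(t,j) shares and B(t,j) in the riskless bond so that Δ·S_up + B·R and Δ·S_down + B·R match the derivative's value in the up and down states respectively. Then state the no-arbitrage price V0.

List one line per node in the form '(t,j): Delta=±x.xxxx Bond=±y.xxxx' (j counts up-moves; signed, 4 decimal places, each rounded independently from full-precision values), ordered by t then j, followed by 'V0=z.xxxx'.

(0,0): Delta=-0.2005 Bond=27.1195
(1,0): Delta=-0.8133 Bond=78.1324
(1,1): Delta=-0.1382 Bond=25.0642
(2,0): Delta=-1.0000 Bond=108.6060
(2,1): Delta=-0.7943 Bond=98.0992
(2,2): Delta=-0.0714 Bond=17.4117
(3,0): Delta=-1.0000 Bond=139.0156
(3,1): Delta=-1.0000 Bond=139.0156
(3,2): Delta=-0.7734 Bond=122.5784
(3,3): Delta=0.0000 Bond=0.0000
V0=5.2653

Since d<R<u, set p* = (R−d)/(u−d) = 0.8182; price each node as the discounted p*-expectation of its children.
Terminal values V(4,·): V(4,0)=158.4828, V(4,1)=135.4335, V(4,2)=85.0797, V(4,3)=0.0000, V(4,4)=0.0000
(3,0): S=29.9341. Δ = (V_up−V_dn)/(S_up−S_dn) = (135.4335−158.4828)/(42.5065−19.4572) = -1.0000. V = [p*·135.4335 + (1−p*)·158.4828]/1.28 = 109.0815. B = V − Δ·S = 139.0156.
(3,1): S=65.3946. Δ = (V_up−V_dn)/(S_up−S_dn) = (85.0797−135.4335)/(92.8603−42.5065) = -1.0000. V = [p*·85.0797 + (1−p*)·135.4335]/1.28 = 73.6211. B = V − Δ·S = 139.0156.
(3,2): S=142.8619. Δ = (V_up−V_dn)/(S_up−S_dn) = (0.0000−85.0797)/(202.8640−92.8603) = -0.7734. V = [p*·0.0000 + (1−p*)·85.0797]/1.28 = 12.0852. B = V − Δ·S = 122.5784.
(3,3): S=312.0984. Δ = (V_up−V_dn)/(S_up−S_dn) = (0.0000−0.0000)/(443.1797−202.8640) = 0.0000. V = [p*·0.0000 + (1−p*)·0.0000]/1.28 = 0.0000. B = V − Δ·S = 0.0000.
(2,0): S=46.0525. Δ = (V_up−V_dn)/(S_up−S_dn) = (73.6211−109.0815)/(65.3945−29.9341) = -1.0000. V = [p*·73.6211 + (1−p*)·109.0815]/1.28 = 62.5535. B = V − Δ·S = 108.6060.
(2,1): S=100.6070. Δ = (V_up−V_dn)/(S_up−S_dn) = (12.0852−73.6211)/(142.8619−65.3945) = -0.7943. V = [p*·12.0852 + (1−p*)·73.6211]/1.28 = 18.1824. B = V − Δ·S = 98.0992.
(2,2): S=219.7876. Δ = (V_up−V_dn)/(S_up−S_dn) = (0.0000−12.0852)/(312.0984−142.8619) = -0.0714. V = [p*·0.0000 + (1−p*)·12.0852]/1.28 = 1.7166. B = V − Δ·S = 17.4117.
(1,0): S=70.8500. Δ = (V_up−V_dn)/(S_up−S_dn) = (18.1824−62.5535)/(100.6070−46.0525) = -0.8133. V = [p*·18.1824 + (1−p*)·62.5535]/1.28 = 20.5077. B = V − Δ·S = 78.1324.
(1,1): S=154.7800. Δ = (V_up−V_dn)/(S_up−S_dn) = (1.7166−18.1824)/(219.7876−100.6070) = -0.1382. V = [p*·1.7166 + (1−p*)·18.1824]/1.28 = 3.6800. B = V − Δ·S = 25.0642.
(0,0): S=109.0000. Δ = (V_up−V_dn)/(S_up−S_dn) = (3.6800−20.5077)/(154.7800−70.8500) = -0.2005. V = [p*·3.6800 + (1−p*)·20.5077]/1.28 = 5.2653. B = V − Δ·S = 27.1195.
The time-0 hedge costs 5.2653, which is the no-arbitrage price.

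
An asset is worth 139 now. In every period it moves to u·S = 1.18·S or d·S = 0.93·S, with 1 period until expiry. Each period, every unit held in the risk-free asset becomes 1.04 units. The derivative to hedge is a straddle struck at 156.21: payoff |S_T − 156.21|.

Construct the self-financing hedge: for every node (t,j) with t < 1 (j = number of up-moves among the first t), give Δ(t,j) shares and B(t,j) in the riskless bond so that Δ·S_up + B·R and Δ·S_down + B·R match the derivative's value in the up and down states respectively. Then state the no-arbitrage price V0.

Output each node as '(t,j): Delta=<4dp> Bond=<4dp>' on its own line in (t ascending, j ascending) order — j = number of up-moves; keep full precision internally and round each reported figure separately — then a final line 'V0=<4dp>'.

(0,0): Delta=-0.5505 Bond=94.3304
V0=17.8104

The replicating-portfolio and risk-neutral prices coincide; use p* = (1.04−0.93)/(1.18−0.93) = 0.4400 for the latter.
Terminal payoffs: V(1,0)=26.9400, V(1,1)=7.8100
Node (0,0) S=139.0000: V=(p*·7.8100+(1−p*)·26.9400)/1.04=17.8104; Δ=(7.8100−26.9400)/(164.0200−129.2700)=-0.5505; B=V−Δ·S=94.3304
Each (Δ,B) replicates both successor values, so the strategy is self-financing and V0 is arbitrage-free.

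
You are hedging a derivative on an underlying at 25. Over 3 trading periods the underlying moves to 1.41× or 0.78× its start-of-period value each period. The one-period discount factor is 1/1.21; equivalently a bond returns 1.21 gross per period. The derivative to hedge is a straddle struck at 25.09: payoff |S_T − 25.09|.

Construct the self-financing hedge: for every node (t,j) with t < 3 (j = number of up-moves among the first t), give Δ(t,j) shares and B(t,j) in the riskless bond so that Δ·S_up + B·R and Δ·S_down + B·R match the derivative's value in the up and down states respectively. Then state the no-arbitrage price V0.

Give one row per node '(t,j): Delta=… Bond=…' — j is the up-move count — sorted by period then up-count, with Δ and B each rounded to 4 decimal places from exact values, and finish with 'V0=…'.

(0,0): Delta=0.7793 Bond=-7.3181
(1,0): Delta=0.2561 Bond=1.3475
(1,1): Delta=0.9139 Bond=-13.6001
(2,0): Delta=-1.0000 Bond=20.7355
(2,1): Delta=0.5793 Bond=-7.2555
(2,2): Delta=1.0000 Bond=-20.7355
V0=12.1640

Since d<R<u, set p* = (R−d)/(u−d) = 0.6825; price each node as the discounted p*-expectation of its children.
Terminal payoffs: V(3,0)=13.2262, V(3,1)=3.6439, V(3,2)=13.6779, V(3,3)=44.9905
Node (2,0) S=15.2100: V=(p*·3.6439+(1−p*)·13.2262)/1.21=5.5255; Δ=(3.6439−13.2262)/(21.4461−11.8638)=-1.0000; B=V−Δ·S=20.7355
Node (2,1) S=27.4950: V=(p*·13.6779+(1−p*)·3.6439)/1.21=8.6715; Δ=(13.6779−3.6439)/(38.7679−21.4461)=0.5793; B=V−Δ·S=-7.2555
Node (2,2) S=49.7025: V=(p*·44.9905+(1−p*)·13.6779)/1.21=28.9670; Δ=(44.9905−13.6779)/(70.0805−38.7679)=1.0000; B=V−Δ·S=-20.7355
Node (1,0) S=19.5000: V=(p*·8.6715+(1−p*)·5.5255)/1.21=6.3412; Δ=(8.6715−5.5255)/(27.4950−15.2100)=0.2561; B=V−Δ·S=1.3475
Node (1,1) S=35.2500: V=(p*·28.9670+(1−p*)·8.6715)/1.21=18.6148; Δ=(28.9670−8.6715)/(49.7025−27.4950)=0.9139; B=V−Δ·S=-13.6001
Node (0,0) S=25.0000: V=(p*·18.6148+(1−p*)·6.3412)/1.21=12.1640; Δ=(18.6148−6.3412)/(35.2500−19.5000)=0.7793; B=V−Δ·S=-7.3181
Self-financing check: at every node Δ·S+B equals the discounted successor values.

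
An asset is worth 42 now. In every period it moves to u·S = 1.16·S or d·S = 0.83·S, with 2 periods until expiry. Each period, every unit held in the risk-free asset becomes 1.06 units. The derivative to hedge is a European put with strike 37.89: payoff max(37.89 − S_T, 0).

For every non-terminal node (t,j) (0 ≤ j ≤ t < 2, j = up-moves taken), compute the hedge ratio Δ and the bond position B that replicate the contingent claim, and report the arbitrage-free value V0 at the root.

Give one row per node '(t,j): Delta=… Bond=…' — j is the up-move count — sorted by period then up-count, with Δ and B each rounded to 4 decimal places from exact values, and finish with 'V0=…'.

Under the risk-neutral measure, an up-move has probability p* = (R−d)/(u−d) = 0.6970 and values discount at R = 1.06.
Terminal values V(2,·): V(2,0)=8.9562, V(2,1)=0.0000, V(2,2)=0.0000
  t=1,j=0: stock 34.8600 → up 40.4376 (V=0.0000), down 28.9338 (V=8.9562). Price 2.5604; hedge Δ=-0.7785, bond B=29.7004.
  t=1,j=1: stock 48.7200 → up 56.5152 (V=0.0000), down 40.4376 (V=0.0000). Price 0.0000; hedge Δ=0.0000, bond B=0.0000.
  t=0,j=0: stock 42.0000 → up 48.7200 (V=0.0000), down 34.8600 (V=2.5604). Price 0.7320; hedge Δ=-0.1847, bond B=8.4907.
Each (Δ,B) replicates both successor values, so the strategy is self-financing and V0 is arbitrage-free.

(0,0): Delta=-0.1847 Bond=8.4907
(1,0): Delta=-0.7785 Bond=29.7004
(1,1): Delta=0.0000 Bond=0.0000
V0=0.7320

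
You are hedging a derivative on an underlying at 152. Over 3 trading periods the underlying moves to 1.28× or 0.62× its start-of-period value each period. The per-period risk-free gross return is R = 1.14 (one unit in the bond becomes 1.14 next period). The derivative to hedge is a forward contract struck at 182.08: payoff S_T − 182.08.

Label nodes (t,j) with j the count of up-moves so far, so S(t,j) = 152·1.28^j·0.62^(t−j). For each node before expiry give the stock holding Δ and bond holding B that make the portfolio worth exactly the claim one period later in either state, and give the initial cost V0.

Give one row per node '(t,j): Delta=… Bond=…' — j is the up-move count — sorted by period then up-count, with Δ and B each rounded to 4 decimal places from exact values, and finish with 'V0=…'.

Since d<R<u, set p* = (R−d)/(u−d) = 0.7879; price each node as the discounted p*-expectation of its children.
Terminal values V(3,·): V(3,0)=-145.8541, V(3,1)=-107.2911, V(3,2)=-27.6772, V(3,3)=136.6871
  t=2,j=0: stock 58.4288 → up 74.7889 (V=-107.2911), down 36.2259 (V=-145.8541). Price -101.2905; hedge Δ=1.0000, bond B=-159.7193.
  t=2,j=1: stock 120.6272 → up 154.4028 (V=-27.6772), down 74.7889 (V=-107.2911). Price -39.0921; hedge Δ=1.0000, bond B=-159.7193.
  t=2,j=2: stock 249.0368 → up 318.7671 (V=136.6871), down 154.4028 (V=-27.6772). Price 89.3175; hedge Δ=1.0000, bond B=-159.7193.
  t=1,j=0: stock 94.2400 → up 120.6272 (V=-39.0921), down 58.4288 (V=-101.2905). Price -45.8646; hedge Δ=1.0000, bond B=-140.1046.
  t=1,j=1: stock 194.5600 → up 249.0368 (V=89.3175), down 120.6272 (V=-39.0921). Price 54.4554; hedge Δ=1.0000, bond B=-140.1046.
  t=0,j=0: stock 152.0000 → up 194.5600 (V=54.4554), down 94.2400 (V=-45.8646). Price 29.1012; hedge Δ=1.0000, bond B=-122.8988.
Root portfolio cost Δ·152+B reproduces V0=29.1012.

(0,0): Delta=1.0000 Bond=-122.8988
(1,0): Delta=1.0000 Bond=-140.1046
(1,1): Delta=1.0000 Bond=-140.1046
(2,0): Delta=1.0000 Bond=-159.7193
(2,1): Delta=1.0000 Bond=-159.7193
(2,2): Delta=1.0000 Bond=-159.7193
V0=29.1012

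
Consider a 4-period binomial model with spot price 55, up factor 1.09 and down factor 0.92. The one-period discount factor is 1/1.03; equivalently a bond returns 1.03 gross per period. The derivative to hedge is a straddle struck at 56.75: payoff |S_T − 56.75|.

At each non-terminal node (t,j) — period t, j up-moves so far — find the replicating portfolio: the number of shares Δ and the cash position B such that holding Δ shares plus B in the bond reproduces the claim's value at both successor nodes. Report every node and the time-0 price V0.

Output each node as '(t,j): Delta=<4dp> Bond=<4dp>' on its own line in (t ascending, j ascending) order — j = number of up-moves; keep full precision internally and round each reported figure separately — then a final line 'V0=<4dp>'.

(0,0): Delta=0.4039 Bond=-14.3222
(1,0): Delta=-0.1945 Bond=15.5291
(1,1): Delta=0.6794 Bond=-31.2687
(2,0): Delta=-1.0000 Bond=53.4923
(2,1): Delta=0.1763 Bond=-4.4581
(2,2): Delta=0.9111 Bond=-47.3424
(3,0): Delta=-1.0000 Bond=55.0971
(3,1): Delta=-1.0000 Bond=55.0971
(3,2): Delta=0.7179 Bond=-37.1495
(3,3): Delta=1.0000 Bond=-55.0971
V0=7.8940

No-arbitrage ⇒ martingale measure with p* = (R−d)/(u−d) = 0.6471.
At expiry t=4: V(4,0)=17.3484, V(4,1)=10.0677, V(4,2)=1.4416, V(4,3)=8.7785, V(4,4)=20.8870
Node (3,0) S=42.8278: V=(p*·10.0677+(1−p*)·17.3484)/1.03=12.2692; Δ=(10.0677−17.3484)/(46.6823−39.4016)=-1.0000; B=V−Δ·S=55.0971
Node (3,1) S=50.7417: V=(p*·1.4416+(1−p*)·10.0677)/1.03=4.3554; Δ=(1.4416−10.0677)/(55.3084−46.6823)=-1.0000; B=V−Δ·S=55.0971
Node (3,2) S=60.1179: V=(p*·8.7785+(1−p*)·1.4416)/1.03=6.0087; Δ=(8.7785−1.4416)/(65.5285−55.3084)=0.7179; B=V−Δ·S=-37.1495
Node (3,3) S=71.2266: V=(p*·20.8870+(1−p*)·8.7785)/1.03=16.1295; Δ=(20.8870−8.7785)/(77.6370−65.5285)=1.0000; B=V−Δ·S=-55.0971
Node (2,0) S=46.5520: V=(p*·4.3554+(1−p*)·12.2692)/1.03=6.9403; Δ=(4.3554−12.2692)/(50.7417−42.8278)=-1.0000; B=V−Δ·S=53.4923
Node (2,1) S=55.1540: V=(p*·6.0087+(1−p*)·4.3554)/1.03=5.2672; Δ=(6.0087−4.3554)/(60.1179−50.7417)=0.1763; B=V−Δ·S=-4.4581
Node (2,2) S=65.3455: V=(p*·16.1295+(1−p*)·6.0087)/1.03=12.1917; Δ=(16.1295−6.0087)/(71.2266−60.1179)=0.9111; B=V−Δ·S=-47.3424
Node (1,0) S=50.6000: V=(p*·5.2672+(1−p*)·6.9403)/1.03=5.6871; Δ=(5.2672−6.9403)/(55.1540−46.5520)=-0.1945; B=V−Δ·S=15.5291
Node (1,1) S=59.9500: V=(p*·12.1917+(1−p*)·5.2672)/1.03=9.4638; Δ=(12.1917−5.2672)/(65.3455−55.1540)=0.6794; B=V−Δ·S=-31.2687
Node (0,0) S=55.0000: V=(p*·9.4638+(1−p*)·5.6871)/1.03=7.8940; Δ=(9.4638−5.6871)/(59.9500−50.6000)=0.4039; B=V−Δ·S=-14.3222
Root portfolio cost Δ·55+B reproduces V0=7.8940.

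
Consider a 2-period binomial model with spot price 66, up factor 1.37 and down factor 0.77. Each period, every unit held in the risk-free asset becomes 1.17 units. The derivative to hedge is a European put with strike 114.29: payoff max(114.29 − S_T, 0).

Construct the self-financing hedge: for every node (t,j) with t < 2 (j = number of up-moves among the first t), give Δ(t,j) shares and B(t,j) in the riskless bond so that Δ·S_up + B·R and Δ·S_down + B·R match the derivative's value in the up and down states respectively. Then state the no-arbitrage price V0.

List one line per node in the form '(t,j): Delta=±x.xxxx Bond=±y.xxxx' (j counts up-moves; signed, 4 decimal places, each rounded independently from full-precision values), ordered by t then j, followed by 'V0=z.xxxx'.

(0,0): Delta=-0.8621 Bond=77.4996
(1,0): Delta=-1.0000 Bond=97.6838
(1,1): Delta=-0.8233 Bond=87.1699
V0=20.6025

The replicating-portfolio and risk-neutral prices coincide; use p* = (1.17−0.77)/(1.37−0.77) = 0.6667 for the latter.
Terminal payoffs: V(2,0)=75.1586, V(2,1)=44.6666, V(2,2)=0.0000
(1,0): S=50.8200. Δ = (V_up−V_dn)/(S_up−S_dn) = (44.6666−75.1586)/(69.6234−39.1314) = -1.0000. V = [p*·44.6666 + (1−p*)·75.1586]/1.17 = 46.8638. B = V − Δ·S = 97.6838.
(1,1): S=90.4200. Δ = (V_up−V_dn)/(S_up−S_dn) = (0.0000−44.6666)/(123.8754−69.6234) = -0.8233. V = [p*·0.0000 + (1−p*)·44.6666]/1.17 = 12.7255. B = V − Δ·S = 87.1699.
(0,0): S=66.0000. Δ = (V_up−V_dn)/(S_up−S_dn) = (12.7255−46.8638)/(90.4200−50.8200) = -0.8621. V = [p*·12.7255 + (1−p*)·46.8638]/1.17 = 20.6025. B = V − Δ·S = 77.4996.
Root portfolio cost Δ·66+B reproduces V0=20.6025.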